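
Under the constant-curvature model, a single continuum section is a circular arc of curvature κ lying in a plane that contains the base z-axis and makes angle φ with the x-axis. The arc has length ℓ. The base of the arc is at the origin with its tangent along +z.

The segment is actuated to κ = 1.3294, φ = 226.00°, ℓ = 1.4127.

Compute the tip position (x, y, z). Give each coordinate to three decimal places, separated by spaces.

-0.681 -0.705 0.717

θ = κ·ℓ = 1.3294 × 1.4127 = 1.87804 rad
ρ = (1 − cos θ)/κ = (1 − -0.30244)/1.3294 = 0.97972
z = sin θ / κ = 0.95317/1.3294 = 0.71699
x = ρ cos φ = 0.97972 × cos(226.00°) = -0.68057
y = ρ sin φ = 0.97972 × sin(226.00°) = -0.70475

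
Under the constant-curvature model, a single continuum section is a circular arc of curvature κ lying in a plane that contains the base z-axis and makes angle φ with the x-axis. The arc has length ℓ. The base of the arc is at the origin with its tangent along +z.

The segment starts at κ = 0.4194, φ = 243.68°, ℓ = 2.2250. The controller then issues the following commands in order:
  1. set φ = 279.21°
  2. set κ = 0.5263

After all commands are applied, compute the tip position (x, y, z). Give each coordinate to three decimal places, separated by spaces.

0.186 -1.146 1.750

initial: κ=0.4194, φ=243.68°, ℓ=2.2250
cmd 1: set φ=279.21° → (κ,φ,ℓ)=(0.4194,279.21°,2.2250) → tip=(0.1544,-0.9525,1.9159)
cmd 2: set κ=0.5263 → (κ,φ,ℓ)=(0.5263,279.21°,2.2250) → tip=(0.1857,-1.1456,1.7502)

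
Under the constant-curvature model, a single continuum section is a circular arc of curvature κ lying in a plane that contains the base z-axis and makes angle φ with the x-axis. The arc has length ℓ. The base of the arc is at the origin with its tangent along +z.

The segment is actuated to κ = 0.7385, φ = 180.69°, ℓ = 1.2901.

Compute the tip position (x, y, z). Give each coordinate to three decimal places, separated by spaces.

-0.569 -0.007 1.104

θ = κ·ℓ = 0.7385 × 1.2901 = 0.95274 rad
ρ = (1 − cos θ)/κ = (1 − 0.57945)/0.7385 = 0.56946
z = sin θ / κ = 0.81501/0.7385 = 1.10360
x = ρ cos φ = 0.56946 × cos(180.69°) = -0.56942
y = ρ sin φ = 0.56946 × sin(180.69°) = -0.00686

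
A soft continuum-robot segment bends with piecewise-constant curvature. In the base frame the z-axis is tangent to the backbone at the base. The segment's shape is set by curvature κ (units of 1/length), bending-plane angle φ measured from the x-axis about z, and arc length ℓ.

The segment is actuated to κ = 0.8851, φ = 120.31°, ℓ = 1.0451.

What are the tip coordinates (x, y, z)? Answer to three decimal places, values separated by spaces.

θ = κ·ℓ = 0.8851 × 1.0451 = 0.92502 rad
ρ = (1 − cos θ)/κ = (1 − 0.60182)/0.8851 = 0.44987
z = sin θ / κ = 0.79863/0.8851 = 0.90231
x = ρ cos φ = 0.44987 × cos(120.31°) = -0.22704
y = ρ sin φ = 0.44987 × sin(120.31°) = 0.38838

-0.227 0.388 0.902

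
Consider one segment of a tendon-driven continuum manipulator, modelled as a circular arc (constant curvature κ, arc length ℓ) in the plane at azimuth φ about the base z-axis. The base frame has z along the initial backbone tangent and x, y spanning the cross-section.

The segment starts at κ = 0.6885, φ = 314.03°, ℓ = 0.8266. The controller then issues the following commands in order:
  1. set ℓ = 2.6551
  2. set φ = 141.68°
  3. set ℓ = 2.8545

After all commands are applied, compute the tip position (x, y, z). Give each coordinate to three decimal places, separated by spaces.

initial: κ=0.6885, φ=314.03°, ℓ=0.8266
cmd 1: set ℓ=2.6551 → (κ,φ,ℓ)=(0.6885,314.03°,2.6551) → tip=(1.2663,-1.3099,1.4046)
cmd 2: set φ=141.68° → (κ,φ,ℓ)=(0.6885,141.68°,2.6551) → tip=(-1.4294,1.1297,1.4046)
cmd 3: set ℓ=2.8545 → (κ,φ,ℓ)=(0.6885,141.68°,2.8545) → tip=(-1.5775,1.2467,1.3409)

-1.578 1.247 1.341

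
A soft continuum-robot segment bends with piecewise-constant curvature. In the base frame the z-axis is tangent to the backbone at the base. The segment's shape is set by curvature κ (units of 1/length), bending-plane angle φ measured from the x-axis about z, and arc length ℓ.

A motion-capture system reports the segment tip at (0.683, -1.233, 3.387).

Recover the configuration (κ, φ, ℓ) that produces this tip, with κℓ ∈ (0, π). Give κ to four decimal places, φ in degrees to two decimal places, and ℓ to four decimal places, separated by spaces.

0.2095 298.98 3.7654

ρ = √(x²+y²) = √(0.683² + -1.233²) = 1.40953
φ = atan2(y, x) mod 360° = atan2(-1.233, 0.683) = 298.9835°
|p|² = ρ² + z² = 1.40953² + 3.387² = 13.45855
κ = 2ρ / |p|² = 2×1.40953 / 13.45855 = 0.20946
θ = 2·atan2(ρ, z) = 2·atan2(1.40953, 3.387) = 0.78872 rad
ℓ = θ/κ = 0.78872/0.20946 = 3.76543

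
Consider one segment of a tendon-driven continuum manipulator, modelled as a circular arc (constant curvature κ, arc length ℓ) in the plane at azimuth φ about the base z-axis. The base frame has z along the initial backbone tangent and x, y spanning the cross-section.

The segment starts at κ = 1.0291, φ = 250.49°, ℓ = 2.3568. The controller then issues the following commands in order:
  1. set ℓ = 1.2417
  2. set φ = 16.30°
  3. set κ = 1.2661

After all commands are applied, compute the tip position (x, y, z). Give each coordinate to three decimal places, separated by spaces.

initial: κ=1.0291, φ=250.49°, ℓ=2.3568
cmd 1: set ℓ=1.2417 → (κ,φ,ℓ)=(1.0291,250.49°,1.2417) → tip=(-0.2308,-0.6514,0.9303)
cmd 2: set φ=16.30° → (κ,φ,ℓ)=(1.0291,16.30°,1.2417) → tip=(0.6633,0.1940,0.9303)
cmd 3: set κ=1.2661 → (κ,φ,ℓ)=(1.2661,16.30°,1.2417) → tip=(0.7591,0.2220,0.7898)

0.759 0.222 0.790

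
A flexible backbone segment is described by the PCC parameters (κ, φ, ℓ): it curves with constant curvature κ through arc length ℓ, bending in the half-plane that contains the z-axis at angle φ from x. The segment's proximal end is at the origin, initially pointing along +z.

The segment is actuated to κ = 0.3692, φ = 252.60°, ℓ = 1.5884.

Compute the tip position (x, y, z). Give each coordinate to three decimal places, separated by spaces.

-0.135 -0.432 1.499

θ = κ·ℓ = 0.3692 × 1.5884 = 0.58644 rad
ρ = (1 − cos θ)/κ = (1 − 0.83292)/0.3692 = 0.45255
z = sin θ / κ = 0.55340/0.3692 = 1.49891
x = ρ cos φ = 0.45255 × cos(252.60°) = -0.13533
y = ρ sin φ = 0.45255 × sin(252.60°) = -0.43184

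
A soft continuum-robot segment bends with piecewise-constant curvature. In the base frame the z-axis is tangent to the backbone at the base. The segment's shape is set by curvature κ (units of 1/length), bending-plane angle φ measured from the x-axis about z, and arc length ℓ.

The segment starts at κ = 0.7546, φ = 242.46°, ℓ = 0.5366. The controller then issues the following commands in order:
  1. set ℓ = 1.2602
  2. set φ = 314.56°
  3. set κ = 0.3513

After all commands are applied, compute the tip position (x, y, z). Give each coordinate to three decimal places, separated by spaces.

0.193 -0.196 1.219

initial: κ=0.7546, φ=242.46°, ℓ=0.5366
cmd 1: set ℓ=1.2602 → (κ,φ,ℓ)=(0.7546,242.46°,1.2602) → tip=(-0.2568,-0.4924,1.0787)
cmd 2: set φ=314.56° → (κ,φ,ℓ)=(0.7546,314.56°,1.2602) → tip=(0.3897,-0.3957,1.0787)
cmd 3: set κ=0.3513 → (κ,φ,ℓ)=(0.3513,314.56°,1.2602) → tip=(0.1926,-0.1955,1.2194)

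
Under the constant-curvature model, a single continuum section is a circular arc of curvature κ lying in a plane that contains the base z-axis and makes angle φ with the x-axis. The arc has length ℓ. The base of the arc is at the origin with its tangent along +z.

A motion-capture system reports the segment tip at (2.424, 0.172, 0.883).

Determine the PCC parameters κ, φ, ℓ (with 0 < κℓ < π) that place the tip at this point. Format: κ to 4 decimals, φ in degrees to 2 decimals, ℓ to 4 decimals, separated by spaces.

0.7270 4.06 3.3624

ρ = √(x²+y²) = √(2.424² + 0.172²) = 2.43009
φ = atan2(y, x) mod 360° = atan2(0.172, 2.424) = 4.0587°
|p|² = ρ² + z² = 2.43009² + 0.883² = 6.68505
κ = 2ρ / |p|² = 2×2.43009 / 6.68505 = 0.72702
θ = 2·atan2(ρ, z) = 2·atan2(2.43009, 0.883) = 2.44454 rad
ℓ = θ/κ = 2.44454/0.72702 = 3.36239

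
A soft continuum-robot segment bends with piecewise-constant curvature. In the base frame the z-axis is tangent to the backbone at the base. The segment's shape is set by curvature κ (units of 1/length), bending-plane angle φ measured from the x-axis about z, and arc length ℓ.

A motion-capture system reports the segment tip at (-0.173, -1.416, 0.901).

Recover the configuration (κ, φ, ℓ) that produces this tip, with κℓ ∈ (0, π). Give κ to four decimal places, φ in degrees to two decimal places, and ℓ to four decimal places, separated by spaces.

ρ = √(x²+y²) = √(-0.173² + -1.416²) = 1.42653
φ = atan2(y, x) mod 360° = atan2(-1.416, -0.173) = 263.0344°
|p|² = ρ² + z² = 1.42653² + 0.901² = 2.84679
κ = 2ρ / |p|² = 2×1.42653 / 2.84679 = 1.00220
θ = 2·atan2(ρ, z) = 2·atan2(1.42653, 0.901) = 2.01493 rad
ℓ = θ/κ = 2.01493/1.00220 = 2.01050

1.0022 263.03 2.0105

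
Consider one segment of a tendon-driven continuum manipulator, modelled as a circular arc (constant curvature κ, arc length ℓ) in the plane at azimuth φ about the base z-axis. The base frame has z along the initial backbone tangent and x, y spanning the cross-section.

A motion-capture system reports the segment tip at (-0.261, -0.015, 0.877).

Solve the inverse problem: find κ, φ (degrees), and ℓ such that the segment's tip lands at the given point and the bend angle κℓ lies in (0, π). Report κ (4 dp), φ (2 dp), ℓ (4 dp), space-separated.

0.6243 183.29 0.9281

ρ = √(x²+y²) = √(-0.261² + -0.015²) = 0.26143
φ = atan2(y, x) mod 360° = atan2(-0.015, -0.261) = 183.2892°
|p|² = ρ² + z² = 0.26143² + 0.877² = 0.83747
κ = 2ρ / |p|² = 2×0.26143 / 0.83747 = 0.62433
θ = 2·atan2(ρ, z) = 2·atan2(0.26143, 0.877) = 0.57942 rad
ℓ = θ/κ = 0.57942/0.62433 = 0.92806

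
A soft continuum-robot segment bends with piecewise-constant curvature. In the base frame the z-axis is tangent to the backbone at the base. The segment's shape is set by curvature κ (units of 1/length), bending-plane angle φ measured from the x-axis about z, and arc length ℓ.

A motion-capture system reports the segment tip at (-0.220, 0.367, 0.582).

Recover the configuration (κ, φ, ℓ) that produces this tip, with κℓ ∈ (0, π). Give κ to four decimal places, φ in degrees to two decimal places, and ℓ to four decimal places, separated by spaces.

1.6400 120.94 0.7731

ρ = √(x²+y²) = √(-0.220² + 0.367²) = 0.42789
φ = atan2(y, x) mod 360° = atan2(0.367, -0.220) = 120.9408°
|p|² = ρ² + z² = 0.42789² + 0.582² = 0.52181
κ = 2ρ / |p|² = 2×0.42789 / 0.52181 = 1.64001
θ = 2·atan2(ρ, z) = 2·atan2(0.42789, 0.582) = 1.26793 rad
ℓ = θ/κ = 1.26793/1.64001 = 0.77312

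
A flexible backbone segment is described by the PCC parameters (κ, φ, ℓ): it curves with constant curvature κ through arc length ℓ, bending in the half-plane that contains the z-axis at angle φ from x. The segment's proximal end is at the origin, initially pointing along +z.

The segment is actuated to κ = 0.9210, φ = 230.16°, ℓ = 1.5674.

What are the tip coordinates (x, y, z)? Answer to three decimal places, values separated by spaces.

-0.607 -0.728 1.077

θ = κ·ℓ = 0.9210 × 1.5674 = 1.44358 rad
ρ = (1 − cos θ)/κ = (1 − 0.12688)/0.9210 = 0.94802
z = sin θ / κ = 0.99192/0.9210 = 1.07700
x = ρ cos φ = 0.94802 × cos(230.16°) = -0.60734
y = ρ sin φ = 0.94802 × sin(230.16°) = -0.72792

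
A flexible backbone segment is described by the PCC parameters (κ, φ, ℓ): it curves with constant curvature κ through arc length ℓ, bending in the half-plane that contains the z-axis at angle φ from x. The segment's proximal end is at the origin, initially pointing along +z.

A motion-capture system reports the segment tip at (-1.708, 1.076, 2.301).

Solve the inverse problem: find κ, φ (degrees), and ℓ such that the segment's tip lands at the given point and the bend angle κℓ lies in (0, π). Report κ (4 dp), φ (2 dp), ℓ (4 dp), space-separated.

ρ = √(x²+y²) = √(-1.708² + 1.076²) = 2.01867
φ = atan2(y, x) mod 360° = atan2(1.076, -1.708) = 147.7900°
|p|² = ρ² + z² = 2.01867² + 2.301² = 9.36964
κ = 2ρ / |p|² = 2×2.01867 / 9.36964 = 0.43090
θ = 2·atan2(ρ, z) = 2·atan2(2.01867, 2.301) = 1.44027 rad
ℓ = θ/κ = 1.44027/0.43090 = 3.34248

0.4309 147.79 3.3425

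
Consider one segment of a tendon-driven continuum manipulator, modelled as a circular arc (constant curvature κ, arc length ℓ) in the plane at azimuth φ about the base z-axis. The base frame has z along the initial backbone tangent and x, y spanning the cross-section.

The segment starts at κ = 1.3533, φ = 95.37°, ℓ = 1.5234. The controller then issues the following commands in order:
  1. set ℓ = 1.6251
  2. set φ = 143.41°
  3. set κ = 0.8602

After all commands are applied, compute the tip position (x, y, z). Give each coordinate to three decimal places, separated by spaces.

initial: κ=1.3533, φ=95.37°, ℓ=1.5234
cmd 1: set ℓ=1.6251 → (κ,φ,ℓ)=(1.3533,95.37°,1.6251) → tip=(-0.1098,1.1682,0.5978)
cmd 2: set φ=143.41° → (κ,φ,ℓ)=(1.3533,143.41°,1.6251) → tip=(-0.9421,0.6994,0.5978)
cmd 3: set κ=0.8602 → (κ,φ,ℓ)=(0.8602,143.41°,1.6251) → tip=(-0.7728,0.5738,1.1452)

-0.773 0.574 1.145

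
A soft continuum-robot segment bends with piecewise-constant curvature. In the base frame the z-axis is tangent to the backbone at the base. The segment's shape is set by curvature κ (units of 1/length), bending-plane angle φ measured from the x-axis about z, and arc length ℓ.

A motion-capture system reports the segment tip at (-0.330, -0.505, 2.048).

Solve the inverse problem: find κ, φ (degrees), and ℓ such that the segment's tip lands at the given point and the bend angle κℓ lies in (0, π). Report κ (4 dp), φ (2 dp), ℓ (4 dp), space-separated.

ρ = √(x²+y²) = √(-0.330² + -0.505²) = 0.60326
φ = atan2(y, x) mod 360° = atan2(-0.505, -0.330) = 236.8368°
|p|² = ρ² + z² = 0.60326² + 2.048² = 4.55823
κ = 2ρ / |p|² = 2×0.60326 / 4.55823 = 0.26469
θ = 2·atan2(ρ, z) = 2·atan2(0.60326, 2.048) = 0.57292 rad
ℓ = θ/κ = 0.57292/0.26469 = 2.16448

0.2647 236.84 2.1645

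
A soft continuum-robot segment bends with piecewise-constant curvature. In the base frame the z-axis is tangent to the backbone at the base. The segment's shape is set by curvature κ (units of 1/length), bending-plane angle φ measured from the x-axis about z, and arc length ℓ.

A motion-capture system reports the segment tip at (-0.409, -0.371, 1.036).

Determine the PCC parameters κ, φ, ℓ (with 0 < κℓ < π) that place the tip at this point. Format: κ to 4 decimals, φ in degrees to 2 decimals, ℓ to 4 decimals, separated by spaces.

0.8013 222.21 1.2222

ρ = √(x²+y²) = √(-0.409² + -0.371²) = 0.55220
φ = atan2(y, x) mod 360° = atan2(-0.371, -0.409) = 222.2109°
|p|² = ρ² + z² = 0.55220² + 1.036² = 1.37822
κ = 2ρ / |p|² = 2×0.55220 / 1.37822 = 0.80132
θ = 2·atan2(ρ, z) = 2·atan2(0.55220, 1.036) = 0.97941 rad
ℓ = θ/κ = 0.97941/0.80132 = 1.22224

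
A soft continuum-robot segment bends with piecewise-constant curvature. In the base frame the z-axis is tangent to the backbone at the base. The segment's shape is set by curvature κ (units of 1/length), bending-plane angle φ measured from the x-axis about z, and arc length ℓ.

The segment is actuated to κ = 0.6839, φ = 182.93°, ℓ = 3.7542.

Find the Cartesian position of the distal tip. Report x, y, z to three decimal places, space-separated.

θ = κ·ℓ = 0.6839 × 3.7542 = 2.56750 rad
ρ = (1 − cos θ)/κ = (1 − -0.83968)/0.6839 = 2.68999
z = sin θ / κ = 0.54308/0.6839 = 0.79409
x = ρ cos φ = 2.68999 × cos(182.93°) = -2.68647
y = ρ sin φ = 2.68999 × sin(182.93°) = -0.13750

-2.686 -0.138 0.794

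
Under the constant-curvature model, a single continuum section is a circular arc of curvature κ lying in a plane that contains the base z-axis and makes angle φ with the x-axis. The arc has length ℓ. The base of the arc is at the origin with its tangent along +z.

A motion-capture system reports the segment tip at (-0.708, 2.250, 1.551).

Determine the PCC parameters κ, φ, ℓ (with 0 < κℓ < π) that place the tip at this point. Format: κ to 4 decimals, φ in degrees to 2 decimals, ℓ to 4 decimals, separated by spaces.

0.5920 107.47 3.3419

ρ = √(x²+y²) = √(-0.708² + 2.250²) = 2.35876
φ = atan2(y, x) mod 360° = atan2(2.250, -0.708) = 107.4671°
|p|² = ρ² + z² = 2.35876² + 1.551² = 7.96936
κ = 2ρ / |p|² = 2×2.35876 / 7.96936 = 0.59196
θ = 2·atan2(ρ, z) = 2·atan2(2.35876, 1.551) = 1.97827 rad
ℓ = θ/κ = 1.97827/0.59196 = 3.34191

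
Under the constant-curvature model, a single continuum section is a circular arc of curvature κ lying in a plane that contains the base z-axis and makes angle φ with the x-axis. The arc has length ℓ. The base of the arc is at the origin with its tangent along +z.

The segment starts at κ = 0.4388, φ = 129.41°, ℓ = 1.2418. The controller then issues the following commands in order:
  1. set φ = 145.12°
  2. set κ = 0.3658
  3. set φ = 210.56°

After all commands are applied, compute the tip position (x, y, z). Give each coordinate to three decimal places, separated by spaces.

-0.239 -0.141 1.200

initial: κ=0.4388, φ=129.41°, ℓ=1.2418
cmd 1: set φ=145.12° → (κ,φ,ℓ)=(0.4388,145.12°,1.2418) → tip=(-0.2707,0.1887,1.1813)
cmd 2: set κ=0.3658 → (κ,φ,ℓ)=(0.3658,145.12°,1.2418) → tip=(-0.2274,0.1585,1.1995)
cmd 3: set φ=210.56° → (κ,φ,ℓ)=(0.3658,210.56°,1.2418) → tip=(-0.2387,-0.1410,1.1995)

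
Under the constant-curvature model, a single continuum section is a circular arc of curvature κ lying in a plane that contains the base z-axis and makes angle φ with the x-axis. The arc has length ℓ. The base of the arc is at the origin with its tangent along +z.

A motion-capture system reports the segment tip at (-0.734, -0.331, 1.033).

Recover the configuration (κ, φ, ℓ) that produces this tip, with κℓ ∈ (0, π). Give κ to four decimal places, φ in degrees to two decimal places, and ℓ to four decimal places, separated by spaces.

0.9388 204.27 1.4106

ρ = √(x²+y²) = √(-0.734² + -0.331²) = 0.80518
φ = atan2(y, x) mod 360° = atan2(-0.331, -0.734) = 204.2732°
|p|² = ρ² + z² = 0.80518² + 1.033² = 1.71541
κ = 2ρ / |p|² = 2×0.80518 / 1.71541 = 0.93876
θ = 2·atan2(ρ, z) = 2·atan2(0.80518, 1.033) = 1.32418 rad
ℓ = θ/κ = 1.32418/0.93876 = 1.41056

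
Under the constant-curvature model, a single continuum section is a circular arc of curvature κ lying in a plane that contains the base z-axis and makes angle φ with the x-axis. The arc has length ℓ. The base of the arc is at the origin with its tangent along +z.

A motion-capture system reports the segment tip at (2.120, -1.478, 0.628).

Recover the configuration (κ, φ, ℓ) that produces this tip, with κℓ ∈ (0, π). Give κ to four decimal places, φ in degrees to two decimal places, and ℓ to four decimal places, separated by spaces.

ρ = √(x²+y²) = √(2.120² + -1.478²) = 2.58435
φ = atan2(y, x) mod 360° = atan2(-1.478, 2.120) = 325.1170°
|p|² = ρ² + z² = 2.58435² + 0.628² = 7.07327
κ = 2ρ / |p|² = 2×2.58435 / 7.07327 = 0.73074
θ = 2·atan2(ρ, z) = 2·atan2(2.58435, 0.628) = 2.66483 rad
ℓ = θ/κ = 2.66483/0.73074 = 3.64677

0.7307 325.12 3.6468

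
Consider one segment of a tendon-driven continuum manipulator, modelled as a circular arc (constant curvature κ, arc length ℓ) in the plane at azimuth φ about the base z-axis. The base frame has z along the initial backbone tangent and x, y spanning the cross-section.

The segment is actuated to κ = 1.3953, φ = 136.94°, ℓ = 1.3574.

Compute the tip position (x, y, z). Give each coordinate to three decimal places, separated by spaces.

θ = κ·ℓ = 1.3953 × 1.3574 = 1.89398 rad
ρ = (1 − cos θ)/κ = (1 − -0.31759)/1.3953 = 0.94430
z = sin θ / κ = 0.94823/1.3953 = 0.67959
x = ρ cos φ = 0.94430 × cos(136.94°) = -0.68995
y = ρ sin φ = 0.94430 × sin(136.94°) = 0.64474

-0.690 0.645 0.680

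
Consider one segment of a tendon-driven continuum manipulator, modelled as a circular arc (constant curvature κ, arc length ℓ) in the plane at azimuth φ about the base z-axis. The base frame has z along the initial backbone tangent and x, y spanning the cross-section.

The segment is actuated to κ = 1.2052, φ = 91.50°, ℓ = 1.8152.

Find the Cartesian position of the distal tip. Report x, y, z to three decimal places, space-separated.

-0.034 1.309 0.677

θ = κ·ℓ = 1.2052 × 1.8152 = 2.18768 rad
ρ = (1 − cos θ)/κ = (1 − -0.57850)/1.2052 = 1.30974
z = sin θ / κ = 0.81569/1.2052 = 0.67681
x = ρ cos φ = 1.30974 × cos(91.50°) = -0.03428
y = ρ sin φ = 1.30974 × sin(91.50°) = 1.30929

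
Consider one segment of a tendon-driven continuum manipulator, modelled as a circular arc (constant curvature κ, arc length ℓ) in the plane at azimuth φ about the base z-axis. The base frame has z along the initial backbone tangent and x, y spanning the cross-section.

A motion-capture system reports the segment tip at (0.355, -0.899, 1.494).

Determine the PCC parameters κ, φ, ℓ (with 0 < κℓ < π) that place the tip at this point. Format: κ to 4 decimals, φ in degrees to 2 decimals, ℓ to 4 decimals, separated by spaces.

ρ = √(x²+y²) = √(0.355² + -0.899²) = 0.96655
φ = atan2(y, x) mod 360° = atan2(-0.899, 0.355) = 291.5482°
|p|² = ρ² + z² = 0.96655² + 1.494² = 3.16626
κ = 2ρ / |p|² = 2×0.96655 / 3.16626 = 0.61053
θ = 2·atan2(ρ, z) = 2·atan2(0.96655, 1.494) = 1.14847 rad
ℓ = θ/κ = 1.14847/0.61053 = 1.88109

0.6105 291.55 1.8811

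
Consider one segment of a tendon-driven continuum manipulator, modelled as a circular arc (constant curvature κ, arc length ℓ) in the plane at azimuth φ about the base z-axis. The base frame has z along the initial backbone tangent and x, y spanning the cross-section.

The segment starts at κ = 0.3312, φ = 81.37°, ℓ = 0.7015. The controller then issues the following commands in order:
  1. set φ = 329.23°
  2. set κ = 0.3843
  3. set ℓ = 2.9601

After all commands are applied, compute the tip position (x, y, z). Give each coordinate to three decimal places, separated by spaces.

1.297 -0.772 2.362

initial: κ=0.3312, φ=81.37°, ℓ=0.7015
cmd 1: set φ=329.23° → (κ,φ,ℓ)=(0.3312,329.23°,0.7015) → tip=(0.0697,-0.0415,0.6952)
cmd 2: set κ=0.3843 → (κ,φ,ℓ)=(0.3843,329.23°,0.7015) → tip=(0.0808,-0.0481,0.6930)
cmd 3: set ℓ=2.9601 → (κ,φ,ℓ)=(0.3843,329.23°,2.9601) → tip=(1.2972,-0.7724,2.3617)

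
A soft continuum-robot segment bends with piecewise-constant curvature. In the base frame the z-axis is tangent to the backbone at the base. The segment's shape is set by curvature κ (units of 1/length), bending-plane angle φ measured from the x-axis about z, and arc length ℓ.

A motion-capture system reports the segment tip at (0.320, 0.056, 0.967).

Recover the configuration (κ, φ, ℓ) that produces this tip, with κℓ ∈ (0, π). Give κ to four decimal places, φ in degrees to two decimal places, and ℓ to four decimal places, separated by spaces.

ρ = √(x²+y²) = √(0.320² + 0.056²) = 0.32486
φ = atan2(y, x) mod 360° = atan2(0.056, 0.320) = 9.9262°
|p|² = ρ² + z² = 0.32486² + 0.967² = 1.04062
κ = 2ρ / |p|² = 2×0.32486 / 1.04062 = 0.62436
θ = 2·atan2(ρ, z) = 2·atan2(0.32486, 0.967) = 0.64821 rad
ℓ = θ/κ = 0.64821/0.62436 = 1.03819

0.6244 9.93 1.0382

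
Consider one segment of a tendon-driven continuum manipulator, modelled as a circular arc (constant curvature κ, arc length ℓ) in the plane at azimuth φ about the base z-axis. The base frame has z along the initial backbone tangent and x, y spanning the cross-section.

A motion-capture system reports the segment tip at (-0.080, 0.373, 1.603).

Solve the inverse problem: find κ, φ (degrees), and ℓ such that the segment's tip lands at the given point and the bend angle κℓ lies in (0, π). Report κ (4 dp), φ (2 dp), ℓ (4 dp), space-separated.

ρ = √(x²+y²) = √(-0.080² + 0.373²) = 0.38148
φ = atan2(y, x) mod 360° = atan2(0.373, -0.080) = 102.1052°
|p|² = ρ² + z² = 0.38148² + 1.603² = 2.71514
κ = 2ρ / |p|² = 2×0.38148 / 2.71514 = 0.28100
θ = 2·atan2(ρ, z) = 2·atan2(0.38148, 1.603) = 0.46727 rad
ℓ = θ/κ = 0.46727/0.28100 = 1.66285

0.2810 102.11 1.6629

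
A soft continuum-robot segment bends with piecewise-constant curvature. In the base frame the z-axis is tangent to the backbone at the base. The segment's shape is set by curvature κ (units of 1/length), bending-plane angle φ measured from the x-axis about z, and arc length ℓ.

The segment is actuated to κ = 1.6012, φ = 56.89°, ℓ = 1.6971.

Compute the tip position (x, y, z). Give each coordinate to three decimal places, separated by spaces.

0.652 1.000 0.257

θ = κ·ℓ = 1.6012 × 1.6971 = 2.71740 rad
ρ = (1 − cos θ)/κ = (1 − -0.91137)/1.6012 = 1.19371
z = sin θ / κ = 0.41159/1.6012 = 0.25705
x = ρ cos φ = 1.19371 × cos(56.89°) = 0.65206
y = ρ sin φ = 1.19371 × sin(56.89°) = 0.99988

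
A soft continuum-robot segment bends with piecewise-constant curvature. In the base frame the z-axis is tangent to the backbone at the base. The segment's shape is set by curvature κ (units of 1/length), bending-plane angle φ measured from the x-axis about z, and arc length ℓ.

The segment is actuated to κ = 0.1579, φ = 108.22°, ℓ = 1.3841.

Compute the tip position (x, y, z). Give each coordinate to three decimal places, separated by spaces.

θ = κ·ℓ = 0.1579 × 1.3841 = 0.21855 rad
ρ = (1 − cos θ)/κ = (1 − 0.97621)/0.1579 = 0.15065
z = sin θ / κ = 0.21681/0.1579 = 1.37311
x = ρ cos φ = 0.15065 × cos(108.22°) = -0.04710
y = ρ sin φ = 0.15065 × sin(108.22°) = 0.14309

-0.047 0.143 1.373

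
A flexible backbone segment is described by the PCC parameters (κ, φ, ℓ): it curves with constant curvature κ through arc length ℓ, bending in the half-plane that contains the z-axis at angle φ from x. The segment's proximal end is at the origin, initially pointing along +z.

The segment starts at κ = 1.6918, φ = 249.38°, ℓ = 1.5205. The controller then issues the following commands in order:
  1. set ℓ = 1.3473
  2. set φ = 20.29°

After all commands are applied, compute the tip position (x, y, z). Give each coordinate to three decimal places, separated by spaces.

initial: κ=1.6918, φ=249.38°, ℓ=1.5205
cmd 1: set ℓ=1.3473 → (κ,φ,ℓ)=(1.6918,249.38°,1.3473) → tip=(-0.3436,-0.9132,0.4488)
cmd 2: set φ=20.29° → (κ,φ,ℓ)=(1.6918,20.29°,1.3473) → tip=(0.9152,0.3384,0.4488)

0.915 0.338 0.449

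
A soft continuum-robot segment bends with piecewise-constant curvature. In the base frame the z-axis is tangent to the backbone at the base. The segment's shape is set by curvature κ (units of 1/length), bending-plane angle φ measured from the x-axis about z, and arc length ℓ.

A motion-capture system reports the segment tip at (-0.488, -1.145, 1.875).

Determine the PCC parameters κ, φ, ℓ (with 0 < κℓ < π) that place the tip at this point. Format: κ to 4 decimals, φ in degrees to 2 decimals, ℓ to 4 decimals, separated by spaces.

ρ = √(x²+y²) = √(-0.488² + -1.145²) = 1.24466
φ = atan2(y, x) mod 360° = atan2(-1.145, -0.488) = 246.9163°
|p|² = ρ² + z² = 1.24466² + 1.875² = 5.06479
κ = 2ρ / |p|² = 2×1.24466 / 5.06479 = 0.49149
θ = 2·atan2(ρ, z) = 2·atan2(1.24466, 1.875) = 1.17205 rad
ℓ = θ/κ = 1.17205/0.49149 = 2.38468

0.4915 246.92 2.3847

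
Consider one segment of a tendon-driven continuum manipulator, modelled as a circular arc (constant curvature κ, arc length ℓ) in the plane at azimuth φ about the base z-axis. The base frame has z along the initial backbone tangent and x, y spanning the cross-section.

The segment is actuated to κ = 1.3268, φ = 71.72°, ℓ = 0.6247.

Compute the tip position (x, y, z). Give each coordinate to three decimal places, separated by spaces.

θ = κ·ℓ = 1.3268 × 0.6247 = 0.82885 rad
ρ = (1 − cos θ)/κ = (1 − 0.67572)/1.3268 = 0.24441
z = sin θ / κ = 0.73716/1.3268 = 0.55559
x = ρ cos φ = 0.24441 × cos(71.72°) = 0.07666
y = ρ sin φ = 0.24441 × sin(71.72°) = 0.23207

0.077 0.232 0.556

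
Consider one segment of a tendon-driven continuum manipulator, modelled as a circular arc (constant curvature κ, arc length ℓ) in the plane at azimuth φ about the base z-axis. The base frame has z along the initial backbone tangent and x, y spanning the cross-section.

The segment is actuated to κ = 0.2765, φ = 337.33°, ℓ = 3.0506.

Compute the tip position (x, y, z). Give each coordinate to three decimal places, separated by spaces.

1.118 -0.467 2.702

θ = κ·ℓ = 0.2765 × 3.0506 = 0.84349 rad
ρ = (1 − cos θ)/κ = (1 − 0.66486)/0.2765 = 1.21208
z = sin θ / κ = 0.74697/0.2765 = 2.70151
x = ρ cos φ = 1.21208 × cos(337.33°) = 1.11844
y = ρ sin φ = 1.21208 × sin(337.33°) = -0.46716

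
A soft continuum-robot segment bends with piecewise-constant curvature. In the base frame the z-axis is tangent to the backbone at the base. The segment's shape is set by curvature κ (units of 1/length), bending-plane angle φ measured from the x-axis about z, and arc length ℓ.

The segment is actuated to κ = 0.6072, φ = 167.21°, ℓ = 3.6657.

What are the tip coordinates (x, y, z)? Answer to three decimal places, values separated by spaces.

-2.584 0.587 1.306

θ = κ·ℓ = 0.6072 × 3.6657 = 2.22581 rad
ρ = (1 − cos θ)/κ = (1 − -0.60917)/0.6072 = 2.65015
z = sin θ / κ = 0.79304/0.6072 = 1.30606
x = ρ cos φ = 2.65015 × cos(167.21°) = -2.58440
y = ρ sin φ = 2.65015 × sin(167.21°) = 0.58669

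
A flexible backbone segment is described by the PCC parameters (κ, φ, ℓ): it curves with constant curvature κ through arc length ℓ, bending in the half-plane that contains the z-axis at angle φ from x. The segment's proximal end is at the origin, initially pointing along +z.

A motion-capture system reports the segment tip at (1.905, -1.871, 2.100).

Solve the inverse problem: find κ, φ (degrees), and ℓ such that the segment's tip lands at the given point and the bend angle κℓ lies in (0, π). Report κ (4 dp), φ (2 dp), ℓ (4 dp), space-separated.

ρ = √(x²+y²) = √(1.905² + -1.871²) = 2.67014
φ = atan2(y, x) mod 360° = atan2(-1.871, 1.905) = 315.5159°
|p|² = ρ² + z² = 2.67014² + 2.100² = 11.53967
κ = 2ρ / |p|² = 2×2.67014 / 11.53967 = 0.46278
θ = 2·atan2(ρ, z) = 2·atan2(2.67014, 2.100) = 1.80871 rad
ℓ = θ/κ = 1.80871/0.46278 = 3.90840

0.4628 315.52 3.9084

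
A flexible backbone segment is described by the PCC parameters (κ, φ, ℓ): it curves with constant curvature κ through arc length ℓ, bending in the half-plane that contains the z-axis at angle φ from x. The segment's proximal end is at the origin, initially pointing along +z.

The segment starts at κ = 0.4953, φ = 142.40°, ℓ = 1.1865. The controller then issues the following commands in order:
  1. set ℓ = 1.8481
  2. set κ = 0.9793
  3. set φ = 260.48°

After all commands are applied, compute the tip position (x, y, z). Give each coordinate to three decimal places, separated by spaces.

initial: κ=0.4953, φ=142.40°, ℓ=1.1865
cmd 1: set ℓ=1.8481 → (κ,φ,ℓ)=(0.4953,142.40°,1.8481) → tip=(-0.6246,0.4810,1.6006)
cmd 2: set κ=0.9793 → (κ,φ,ℓ)=(0.9793,142.40°,1.8481) → tip=(-1.0006,0.7706,0.9921)
cmd 3: set φ=260.48° → (κ,φ,ℓ)=(0.9793,260.48°,1.8481) → tip=(-0.2089,-1.2455,0.9921)

-0.209 -1.246 0.992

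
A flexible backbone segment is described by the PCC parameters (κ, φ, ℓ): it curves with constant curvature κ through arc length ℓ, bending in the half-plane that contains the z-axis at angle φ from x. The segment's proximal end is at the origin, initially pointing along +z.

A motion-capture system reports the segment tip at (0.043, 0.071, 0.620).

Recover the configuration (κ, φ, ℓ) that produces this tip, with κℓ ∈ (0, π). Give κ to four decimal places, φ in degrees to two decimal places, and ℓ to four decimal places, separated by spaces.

ρ = √(x²+y²) = √(0.043² + 0.071²) = 0.08301
φ = atan2(y, x) mod 360° = atan2(0.071, 0.043) = 58.7995°
|p|² = ρ² + z² = 0.08301² + 0.620² = 0.39129
κ = 2ρ / |p|² = 2×0.08301 / 0.39129 = 0.42427
θ = 2·atan2(ρ, z) = 2·atan2(0.08301, 0.620) = 0.26618 rad
ℓ = θ/κ = 0.26618/0.42427 = 0.62738

0.4243 58.80 0.6274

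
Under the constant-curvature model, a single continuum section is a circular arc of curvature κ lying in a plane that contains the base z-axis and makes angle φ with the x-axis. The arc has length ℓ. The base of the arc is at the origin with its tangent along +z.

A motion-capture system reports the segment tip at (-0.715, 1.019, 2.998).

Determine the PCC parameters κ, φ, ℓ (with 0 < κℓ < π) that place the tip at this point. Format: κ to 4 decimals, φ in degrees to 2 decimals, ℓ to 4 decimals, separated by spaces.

ρ = √(x²+y²) = √(-0.715² + 1.019²) = 1.24482
φ = atan2(y, x) mod 360° = atan2(1.019, -0.715) = 125.0561°
|p|² = ρ² + z² = 1.24482² + 2.998² = 10.53759
κ = 2ρ / |p|² = 2×1.24482 / 10.53759 = 0.23626
θ = 2·atan2(ρ, z) = 2·atan2(1.24482, 2.998) = 0.78711 rad
ℓ = θ/κ = 0.78711/0.23626 = 3.33150

0.2363 125.06 3.3315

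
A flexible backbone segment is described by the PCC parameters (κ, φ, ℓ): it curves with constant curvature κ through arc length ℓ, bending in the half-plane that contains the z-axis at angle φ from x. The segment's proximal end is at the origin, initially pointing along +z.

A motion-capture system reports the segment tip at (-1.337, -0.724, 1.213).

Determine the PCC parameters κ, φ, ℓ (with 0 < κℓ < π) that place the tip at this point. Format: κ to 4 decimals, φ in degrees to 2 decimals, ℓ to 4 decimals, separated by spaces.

ρ = √(x²+y²) = √(-1.337² + -0.724²) = 1.52044
φ = atan2(y, x) mod 360° = atan2(-0.724, -1.337) = 208.4360°
|p|² = ρ² + z² = 1.52044² + 1.213² = 3.78311
κ = 2ρ / |p|² = 2×1.52044 / 3.78311 = 0.80380
θ = 2·atan2(ρ, z) = 2·atan2(1.52044, 1.213) = 1.79480 rad
ℓ = θ/κ = 1.79480/0.80380 = 2.23289

0.8038 208.44 2.2329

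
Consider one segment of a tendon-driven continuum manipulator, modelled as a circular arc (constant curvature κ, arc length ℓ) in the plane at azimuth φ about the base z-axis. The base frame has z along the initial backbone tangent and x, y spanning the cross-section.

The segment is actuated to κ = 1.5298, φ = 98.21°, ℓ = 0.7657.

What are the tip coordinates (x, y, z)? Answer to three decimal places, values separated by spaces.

-0.057 0.395 0.602

θ = κ·ℓ = 1.5298 × 0.7657 = 1.17137 rad
ρ = (1 − cos θ)/κ = (1 − 0.38889)/1.5298 = 0.39947
z = sin θ / κ = 0.92128/1.5298 = 0.60222
x = ρ cos φ = 0.39947 × cos(98.21°) = -0.05704
y = ρ sin φ = 0.39947 × sin(98.21°) = 0.39538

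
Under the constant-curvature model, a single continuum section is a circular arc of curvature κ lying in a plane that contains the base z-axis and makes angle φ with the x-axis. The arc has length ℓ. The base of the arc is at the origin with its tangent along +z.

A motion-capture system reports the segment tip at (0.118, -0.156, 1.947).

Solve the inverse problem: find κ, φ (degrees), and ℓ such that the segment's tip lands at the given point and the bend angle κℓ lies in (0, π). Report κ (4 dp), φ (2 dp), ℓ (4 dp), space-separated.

ρ = √(x²+y²) = √(0.118² + -0.156²) = 0.19560
φ = atan2(y, x) mod 360° = atan2(-0.156, 0.118) = 307.1042°
|p|² = ρ² + z² = 0.19560² + 1.947² = 3.82907
κ = 2ρ / |p|² = 2×0.19560 / 3.82907 = 0.10217
θ = 2·atan2(ρ, z) = 2·atan2(0.19560, 1.947) = 0.20025 rad
ℓ = θ/κ = 0.20025/0.10217 = 1.96007

0.1022 307.10 1.9601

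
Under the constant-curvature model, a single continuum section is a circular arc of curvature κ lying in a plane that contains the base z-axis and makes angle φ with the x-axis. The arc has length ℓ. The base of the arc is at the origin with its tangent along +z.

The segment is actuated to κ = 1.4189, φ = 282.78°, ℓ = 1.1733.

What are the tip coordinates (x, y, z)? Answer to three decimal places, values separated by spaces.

0.171 -0.752 0.702

θ = κ·ℓ = 1.4189 × 1.1733 = 1.66480 rad
ρ = (1 − cos θ)/κ = (1 − -0.09386)/1.4189 = 0.77092
z = sin θ / κ = 0.99559/1.4189 = 0.70166
x = ρ cos φ = 0.77092 × cos(282.78°) = 0.17053
y = ρ sin φ = 0.77092 × sin(282.78°) = -0.75182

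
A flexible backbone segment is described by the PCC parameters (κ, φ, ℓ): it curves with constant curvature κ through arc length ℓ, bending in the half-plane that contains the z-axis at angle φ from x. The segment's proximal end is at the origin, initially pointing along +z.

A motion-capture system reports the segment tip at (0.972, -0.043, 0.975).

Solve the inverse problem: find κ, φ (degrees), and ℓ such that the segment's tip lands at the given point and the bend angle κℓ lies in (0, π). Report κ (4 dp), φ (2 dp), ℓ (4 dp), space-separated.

ρ = √(x²+y²) = √(0.972² + -0.043²) = 0.97295
φ = atan2(y, x) mod 360° = atan2(-0.043, 0.972) = 357.4670°
|p|² = ρ² + z² = 0.97295² + 0.975² = 1.89726
κ = 2ρ / |p|² = 2×0.97295 / 1.89726 = 1.02564
θ = 2·atan2(ρ, z) = 2·atan2(0.97295, 0.975) = 1.56869 rad
ℓ = θ/κ = 1.56869/1.02564 = 1.52948

1.0256 357.47 1.5295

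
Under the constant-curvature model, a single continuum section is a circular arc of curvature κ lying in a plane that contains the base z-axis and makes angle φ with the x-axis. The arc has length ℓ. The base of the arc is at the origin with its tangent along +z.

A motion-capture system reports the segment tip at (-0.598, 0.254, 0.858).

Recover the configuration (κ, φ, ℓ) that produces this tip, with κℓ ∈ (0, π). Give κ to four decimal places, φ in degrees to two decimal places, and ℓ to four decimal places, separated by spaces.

ρ = √(x²+y²) = √(-0.598² + 0.254²) = 0.64971
φ = atan2(y, x) mod 360° = atan2(0.254, -0.598) = 156.9867°
|p|² = ρ² + z² = 0.64971² + 0.858² = 1.15828
κ = 2ρ / |p|² = 2×0.64971 / 1.15828 = 1.12185
θ = 2·atan2(ρ, z) = 2·atan2(0.64971, 0.858) = 1.29623 rad
ℓ = θ/κ = 1.29623/1.12185 = 1.15545

1.1218 156.99 1.1554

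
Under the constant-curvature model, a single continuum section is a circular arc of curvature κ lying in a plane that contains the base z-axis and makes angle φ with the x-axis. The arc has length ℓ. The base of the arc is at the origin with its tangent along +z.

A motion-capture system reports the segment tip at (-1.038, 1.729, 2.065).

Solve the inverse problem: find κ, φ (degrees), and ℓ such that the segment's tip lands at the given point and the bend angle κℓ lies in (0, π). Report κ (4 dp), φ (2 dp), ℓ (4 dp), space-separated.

0.4841 120.98 3.1957

ρ = √(x²+y²) = √(-1.038² + 1.729²) = 2.01665
φ = atan2(y, x) mod 360° = atan2(1.729, -1.038) = 120.9784°
|p|² = ρ² + z² = 2.01665² + 2.065² = 8.33111
κ = 2ρ / |p|² = 2×2.01665 / 8.33111 = 0.48413
θ = 2·atan2(ρ, z) = 2·atan2(2.01665, 2.065) = 1.54711 rad
ℓ = θ/κ = 1.54711/0.48413 = 3.19567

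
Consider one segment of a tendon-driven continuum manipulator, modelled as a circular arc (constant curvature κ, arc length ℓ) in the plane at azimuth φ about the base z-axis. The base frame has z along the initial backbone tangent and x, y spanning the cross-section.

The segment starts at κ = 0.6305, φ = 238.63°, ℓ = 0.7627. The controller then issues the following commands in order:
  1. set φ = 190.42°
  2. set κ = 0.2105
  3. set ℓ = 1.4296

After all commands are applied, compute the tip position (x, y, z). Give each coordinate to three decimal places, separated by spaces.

-0.210 -0.039 1.408

initial: κ=0.6305, φ=238.63°, ℓ=0.7627
cmd 1: set φ=190.42° → (κ,φ,ℓ)=(0.6305,190.42°,0.7627) → tip=(-0.1769,-0.0325,0.7336)
cmd 2: set κ=0.2105 → (κ,φ,ℓ)=(0.2105,190.42°,0.7627) → tip=(-0.0601,-0.0110,0.7594)
cmd 3: set ℓ=1.4296 → (κ,φ,ℓ)=(0.2105,190.42°,1.4296) → tip=(-0.2100,-0.0386,1.4081)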